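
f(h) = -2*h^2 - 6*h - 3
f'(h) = -4*h - 6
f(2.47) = -30.02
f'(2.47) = -15.88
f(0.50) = -6.50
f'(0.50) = -8.00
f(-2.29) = 0.25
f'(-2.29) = 3.16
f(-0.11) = -2.36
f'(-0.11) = -5.56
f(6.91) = -139.96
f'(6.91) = -33.64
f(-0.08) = -2.53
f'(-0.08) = -5.68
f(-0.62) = -0.05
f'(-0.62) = -3.52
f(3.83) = -55.32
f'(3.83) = -21.32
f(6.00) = -111.00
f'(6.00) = -30.00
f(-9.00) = -111.00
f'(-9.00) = 30.00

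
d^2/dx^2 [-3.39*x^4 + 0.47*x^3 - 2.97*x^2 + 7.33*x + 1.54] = -40.68*x^2 + 2.82*x - 5.94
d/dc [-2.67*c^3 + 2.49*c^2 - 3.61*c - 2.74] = -8.01*c^2 + 4.98*c - 3.61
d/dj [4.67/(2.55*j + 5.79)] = -11.9085/(2.55*j + 5.79)^2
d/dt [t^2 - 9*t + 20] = 2*t - 9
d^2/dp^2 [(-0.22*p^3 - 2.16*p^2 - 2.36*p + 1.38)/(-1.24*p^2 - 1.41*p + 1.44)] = (4.44089209850063e-16*p^5 + 1.364812*p^3 + 7.72992*p^2 + 13.544496*p + 8.126028)/(1.906624*p^6 + 6.504048*p^5 + 0.753299999999999*p^4 - 12.302955*p^3 - 0.8748*p^2 + 8.771328*p - 2.985984)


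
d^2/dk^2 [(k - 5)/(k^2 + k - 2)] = 2*((4 - 3*k)*(k^2 + k - 2) + (k - 5)*(2*k + 1)^2)/(k^2 + k - 2)^3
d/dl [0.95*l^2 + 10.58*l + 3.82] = 1.9*l + 10.58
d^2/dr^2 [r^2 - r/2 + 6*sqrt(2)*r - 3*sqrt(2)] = 2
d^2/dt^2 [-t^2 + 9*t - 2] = -2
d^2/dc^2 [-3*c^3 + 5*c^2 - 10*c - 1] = 10 - 18*c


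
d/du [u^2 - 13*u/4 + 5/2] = 2*u - 13/4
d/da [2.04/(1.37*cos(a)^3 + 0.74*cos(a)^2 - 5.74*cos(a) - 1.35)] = (8.3844*cos(a)^2 + 3.0192*cos(a) - 11.7096)*sin(a)/(1.37*cos(a)^3 + 0.74*cos(a)^2 - 5.74*cos(a) - 1.35)^2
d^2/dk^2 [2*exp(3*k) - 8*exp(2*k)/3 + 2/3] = (18*exp(k) - 32/3)*exp(2*k)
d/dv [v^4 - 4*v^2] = 4*v*(v^2 - 2)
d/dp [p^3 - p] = 3*p^2 - 1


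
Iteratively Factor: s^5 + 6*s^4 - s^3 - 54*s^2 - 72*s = (s + 3)*(s^4 + 3*s^3 - 10*s^2 - 24*s) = s*(s + 3)*(s^3 + 3*s^2 - 10*s - 24) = s*(s + 3)*(s + 4)*(s^2 - s - 6) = s*(s - 3)*(s + 3)*(s + 4)*(s + 2)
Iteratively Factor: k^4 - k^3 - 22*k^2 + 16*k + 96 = (k + 4)*(k^3 - 5*k^2 - 2*k + 24) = (k + 2)*(k + 4)*(k^2 - 7*k + 12) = (k - 4)*(k + 2)*(k + 4)*(k - 3)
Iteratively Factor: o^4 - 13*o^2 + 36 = (o - 2)*(o^3 + 2*o^2 - 9*o - 18) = (o - 2)*(o + 3)*(o^2 - o - 6) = (o - 3)*(o - 2)*(o + 3)*(o + 2)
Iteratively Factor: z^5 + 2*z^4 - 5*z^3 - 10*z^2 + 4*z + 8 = (z - 2)*(z^4 + 4*z^3 + 3*z^2 - 4*z - 4) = (z - 2)*(z - 1)*(z^3 + 5*z^2 + 8*z + 4) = (z - 2)*(z - 1)*(z + 2)*(z^2 + 3*z + 2) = (z - 2)*(z - 1)*(z + 2)^2*(z + 1)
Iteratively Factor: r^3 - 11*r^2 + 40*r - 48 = (r - 4)*(r^2 - 7*r + 12) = (r - 4)*(r - 3)*(r - 4)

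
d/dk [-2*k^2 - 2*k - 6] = -4*k - 2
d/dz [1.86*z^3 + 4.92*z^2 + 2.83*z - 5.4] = 5.58*z^2 + 9.84*z + 2.83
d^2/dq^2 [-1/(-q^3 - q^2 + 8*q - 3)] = 2*(-(3*q + 1)*(q^3 + q^2 - 8*q + 3) + (3*q^2 + 2*q - 8)^2)/(q^3 + q^2 - 8*q + 3)^3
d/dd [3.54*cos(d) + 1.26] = -3.54*sin(d)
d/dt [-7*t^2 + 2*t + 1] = 2 - 14*t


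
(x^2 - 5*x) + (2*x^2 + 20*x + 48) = 3*x^2 + 15*x + 48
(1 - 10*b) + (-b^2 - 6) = -b^2 - 10*b - 5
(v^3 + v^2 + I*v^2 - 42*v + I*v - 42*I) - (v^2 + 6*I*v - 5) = v^3 + I*v^2 - 42*v - 5*I*v + 5 - 42*I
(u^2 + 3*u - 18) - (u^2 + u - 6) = 2*u - 12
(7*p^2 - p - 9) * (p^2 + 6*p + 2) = 7*p^4 + 41*p^3 - p^2 - 56*p - 18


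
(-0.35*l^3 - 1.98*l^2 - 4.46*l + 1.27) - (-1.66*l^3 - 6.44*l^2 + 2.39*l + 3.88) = 1.31*l^3 + 4.46*l^2 - 6.85*l - 2.61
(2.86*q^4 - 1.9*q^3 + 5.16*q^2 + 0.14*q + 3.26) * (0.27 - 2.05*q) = -5.863*q^5 + 4.6672*q^4 - 11.091*q^3 + 1.1062*q^2 - 6.6452*q + 0.8802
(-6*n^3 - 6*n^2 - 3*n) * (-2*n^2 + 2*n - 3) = 12*n^5 + 12*n^3 + 12*n^2 + 9*n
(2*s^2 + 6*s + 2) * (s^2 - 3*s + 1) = 2*s^4 - 14*s^2 + 2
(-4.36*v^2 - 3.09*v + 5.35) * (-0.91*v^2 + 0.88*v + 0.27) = 3.9676*v^4 - 1.0249*v^3 - 8.7649*v^2 + 3.8737*v + 1.4445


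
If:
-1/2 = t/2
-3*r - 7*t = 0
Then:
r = 7/3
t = -1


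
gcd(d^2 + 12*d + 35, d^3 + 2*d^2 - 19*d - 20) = d + 5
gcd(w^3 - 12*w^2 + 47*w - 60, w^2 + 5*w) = 1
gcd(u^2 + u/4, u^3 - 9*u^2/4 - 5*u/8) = u^2 + u/4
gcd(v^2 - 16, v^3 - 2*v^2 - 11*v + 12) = v - 4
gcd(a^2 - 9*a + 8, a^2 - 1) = a - 1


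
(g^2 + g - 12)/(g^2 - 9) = (g + 4)/(g + 3)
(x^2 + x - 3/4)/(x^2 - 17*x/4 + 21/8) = 2*(4*x^2 + 4*x - 3)/(8*x^2 - 34*x + 21)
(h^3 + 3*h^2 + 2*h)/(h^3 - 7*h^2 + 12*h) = (h^2 + 3*h + 2)/(h^2 - 7*h + 12)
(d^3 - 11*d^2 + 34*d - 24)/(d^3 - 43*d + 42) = (d - 4)/(d + 7)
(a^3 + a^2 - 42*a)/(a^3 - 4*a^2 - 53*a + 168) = a*(a - 6)/(a^2 - 11*a + 24)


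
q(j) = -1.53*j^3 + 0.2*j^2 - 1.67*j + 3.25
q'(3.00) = -41.78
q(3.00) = -41.27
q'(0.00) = -1.67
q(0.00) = 3.25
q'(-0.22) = -1.98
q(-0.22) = 3.64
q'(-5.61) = -148.37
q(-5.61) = 289.05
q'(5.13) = -120.41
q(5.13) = -206.61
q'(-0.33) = -2.30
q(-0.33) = 3.88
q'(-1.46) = -12.04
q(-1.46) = 10.88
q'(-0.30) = -2.20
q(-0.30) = 3.81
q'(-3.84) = -70.89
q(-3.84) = 99.25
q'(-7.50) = -262.86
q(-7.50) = 672.49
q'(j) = -4.59*j^2 + 0.4*j - 1.67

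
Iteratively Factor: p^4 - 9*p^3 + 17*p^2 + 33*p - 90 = (p - 3)*(p^3 - 6*p^2 - p + 30) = (p - 5)*(p - 3)*(p^2 - p - 6) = (p - 5)*(p - 3)^2*(p + 2)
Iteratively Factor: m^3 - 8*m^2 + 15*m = (m - 5)*(m^2 - 3*m) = m*(m - 5)*(m - 3)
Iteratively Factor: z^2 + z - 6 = (z - 2)*(z + 3)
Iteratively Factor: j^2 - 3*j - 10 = (j - 5)*(j + 2)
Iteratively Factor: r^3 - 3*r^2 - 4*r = (r - 4)*(r^2 + r) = (r - 4)*(r + 1)*(r)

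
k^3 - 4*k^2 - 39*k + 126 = (k - 7)*(k - 3)*(k + 6)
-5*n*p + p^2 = p*(-5*n + p)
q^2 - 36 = (q - 6)*(q + 6)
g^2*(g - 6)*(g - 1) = g^4 - 7*g^3 + 6*g^2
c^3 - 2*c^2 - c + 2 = (c - 2)*(c - 1)*(c + 1)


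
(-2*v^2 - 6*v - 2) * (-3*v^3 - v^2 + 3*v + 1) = 6*v^5 + 20*v^4 + 6*v^3 - 18*v^2 - 12*v - 2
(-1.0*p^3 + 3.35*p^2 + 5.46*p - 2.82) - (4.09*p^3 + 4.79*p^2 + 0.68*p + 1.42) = -5.09*p^3 - 1.44*p^2 + 4.78*p - 4.24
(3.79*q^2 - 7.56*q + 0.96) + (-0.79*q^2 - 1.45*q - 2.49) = 3.0*q^2 - 9.01*q - 1.53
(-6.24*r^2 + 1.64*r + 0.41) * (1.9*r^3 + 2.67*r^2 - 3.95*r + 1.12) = -11.856*r^5 - 13.5448*r^4 + 29.8058*r^3 - 12.3721*r^2 + 0.2173*r + 0.4592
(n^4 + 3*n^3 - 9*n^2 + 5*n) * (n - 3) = n^5 - 18*n^3 + 32*n^2 - 15*n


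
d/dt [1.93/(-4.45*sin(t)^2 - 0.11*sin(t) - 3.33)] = (17.177*sin(t) + 0.2123)*cos(t)/(4.45*sin(t)^2 + 0.11*sin(t) + 3.33)^2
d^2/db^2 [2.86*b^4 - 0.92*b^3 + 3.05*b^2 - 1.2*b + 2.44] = 34.32*b^2 - 5.52*b + 6.1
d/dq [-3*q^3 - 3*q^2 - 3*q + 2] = -9*q^2 - 6*q - 3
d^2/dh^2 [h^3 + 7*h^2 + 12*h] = 6*h + 14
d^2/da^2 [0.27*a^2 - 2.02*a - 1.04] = 0.540000000000000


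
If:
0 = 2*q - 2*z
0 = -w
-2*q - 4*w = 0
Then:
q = 0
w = 0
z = 0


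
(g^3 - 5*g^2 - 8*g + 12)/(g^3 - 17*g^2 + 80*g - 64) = (g^2 - 4*g - 12)/(g^2 - 16*g + 64)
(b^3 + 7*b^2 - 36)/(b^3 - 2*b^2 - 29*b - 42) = (b^2 + 4*b - 12)/(b^2 - 5*b - 14)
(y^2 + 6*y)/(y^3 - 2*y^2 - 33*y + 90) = y/(y^2 - 8*y + 15)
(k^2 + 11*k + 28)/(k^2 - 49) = (k + 4)/(k - 7)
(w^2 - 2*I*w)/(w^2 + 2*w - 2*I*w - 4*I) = w/(w + 2)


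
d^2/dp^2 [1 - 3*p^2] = -6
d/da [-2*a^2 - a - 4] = -4*a - 1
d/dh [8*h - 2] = 8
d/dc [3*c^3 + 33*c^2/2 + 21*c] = 9*c^2 + 33*c + 21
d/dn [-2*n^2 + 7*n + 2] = 7 - 4*n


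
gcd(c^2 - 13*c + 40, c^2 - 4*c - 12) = 1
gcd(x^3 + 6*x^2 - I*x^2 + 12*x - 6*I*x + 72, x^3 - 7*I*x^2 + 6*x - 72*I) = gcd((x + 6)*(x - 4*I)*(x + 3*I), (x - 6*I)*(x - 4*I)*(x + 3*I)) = x^2 - I*x + 12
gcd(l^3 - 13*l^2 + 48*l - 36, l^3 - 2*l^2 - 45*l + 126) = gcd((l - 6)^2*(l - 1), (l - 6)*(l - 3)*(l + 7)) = l - 6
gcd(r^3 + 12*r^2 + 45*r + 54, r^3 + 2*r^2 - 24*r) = r + 6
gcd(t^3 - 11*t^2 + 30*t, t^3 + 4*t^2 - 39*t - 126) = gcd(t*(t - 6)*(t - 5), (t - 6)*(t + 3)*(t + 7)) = t - 6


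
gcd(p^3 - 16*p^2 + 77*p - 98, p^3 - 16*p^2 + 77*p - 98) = p^3 - 16*p^2 + 77*p - 98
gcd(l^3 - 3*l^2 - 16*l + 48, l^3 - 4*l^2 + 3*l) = l - 3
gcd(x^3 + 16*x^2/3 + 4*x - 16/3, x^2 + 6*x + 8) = x^2 + 6*x + 8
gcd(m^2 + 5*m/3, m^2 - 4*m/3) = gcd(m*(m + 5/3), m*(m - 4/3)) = m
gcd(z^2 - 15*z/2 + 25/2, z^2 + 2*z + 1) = 1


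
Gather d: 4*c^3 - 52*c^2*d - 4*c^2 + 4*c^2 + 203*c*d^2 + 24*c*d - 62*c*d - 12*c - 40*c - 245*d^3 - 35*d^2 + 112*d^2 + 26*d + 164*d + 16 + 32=4*c^3 - 52*c - 245*d^3 + d^2*(203*c + 77) + d*(-52*c^2 - 38*c + 190) + 48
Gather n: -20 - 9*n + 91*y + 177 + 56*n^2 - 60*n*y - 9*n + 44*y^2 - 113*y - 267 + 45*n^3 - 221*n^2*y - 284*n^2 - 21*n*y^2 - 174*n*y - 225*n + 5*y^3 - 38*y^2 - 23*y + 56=45*n^3 + n^2*(-221*y - 228) + n*(-21*y^2 - 234*y - 243) + 5*y^3 + 6*y^2 - 45*y - 54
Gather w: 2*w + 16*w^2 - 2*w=16*w^2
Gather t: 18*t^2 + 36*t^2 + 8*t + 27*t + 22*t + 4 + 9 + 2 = 54*t^2 + 57*t + 15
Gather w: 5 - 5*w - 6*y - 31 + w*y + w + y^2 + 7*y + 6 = w*(y - 4) + y^2 + y - 20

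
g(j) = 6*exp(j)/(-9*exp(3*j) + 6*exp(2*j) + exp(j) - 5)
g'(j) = 6*(27*exp(3*j) - 12*exp(2*j) - exp(j))*exp(j)/(-9*exp(3*j) + 6*exp(2*j) + exp(j) - 5)^2 + 6*exp(j)/(-9*exp(3*j) + 6*exp(2*j) + exp(j) - 5)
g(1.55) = -0.03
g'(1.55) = 0.08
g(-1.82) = -0.21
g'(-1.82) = -0.22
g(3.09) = -0.00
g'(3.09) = 0.00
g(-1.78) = -0.22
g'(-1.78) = -0.23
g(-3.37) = -0.04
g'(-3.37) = -0.04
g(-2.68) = -0.08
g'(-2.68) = -0.09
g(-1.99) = -0.17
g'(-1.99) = -0.18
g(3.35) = -0.00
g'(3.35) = 0.00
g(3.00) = 0.00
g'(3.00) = 0.00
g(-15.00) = 0.00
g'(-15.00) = 0.00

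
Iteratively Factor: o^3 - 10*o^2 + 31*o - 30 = (o - 2)*(o^2 - 8*o + 15) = (o - 3)*(o - 2)*(o - 5)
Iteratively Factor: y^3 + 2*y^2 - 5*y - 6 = (y + 1)*(y^2 + y - 6) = (y + 1)*(y + 3)*(y - 2)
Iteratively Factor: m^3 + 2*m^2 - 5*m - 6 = (m + 3)*(m^2 - m - 2) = (m - 2)*(m + 3)*(m + 1)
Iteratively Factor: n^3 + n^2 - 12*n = (n + 4)*(n^2 - 3*n) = (n - 3)*(n + 4)*(n)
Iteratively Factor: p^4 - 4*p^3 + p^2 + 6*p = (p - 2)*(p^3 - 2*p^2 - 3*p) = p*(p - 2)*(p^2 - 2*p - 3) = p*(p - 3)*(p - 2)*(p + 1)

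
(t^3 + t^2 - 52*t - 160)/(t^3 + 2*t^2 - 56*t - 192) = (t + 5)/(t + 6)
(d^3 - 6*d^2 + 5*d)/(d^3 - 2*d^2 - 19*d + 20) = d/(d + 4)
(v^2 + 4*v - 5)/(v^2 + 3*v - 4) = (v + 5)/(v + 4)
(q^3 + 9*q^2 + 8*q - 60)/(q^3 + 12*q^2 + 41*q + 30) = (q - 2)/(q + 1)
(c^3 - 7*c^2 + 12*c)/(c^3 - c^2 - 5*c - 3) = c*(c - 4)/(c^2 + 2*c + 1)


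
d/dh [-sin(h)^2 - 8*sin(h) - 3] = -2*(sin(h) + 4)*cos(h)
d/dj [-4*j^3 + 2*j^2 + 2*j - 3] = -12*j^2 + 4*j + 2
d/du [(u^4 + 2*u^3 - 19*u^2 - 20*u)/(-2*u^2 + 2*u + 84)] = (-2*u^5 + u^4 + 172*u^3 + 213*u^2 - 1596*u - 840)/(2*(u^4 - 2*u^3 - 83*u^2 + 84*u + 1764))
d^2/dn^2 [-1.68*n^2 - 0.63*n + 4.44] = -3.36000000000000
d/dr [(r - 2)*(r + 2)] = 2*r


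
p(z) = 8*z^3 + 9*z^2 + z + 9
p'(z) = 24*z^2 + 18*z + 1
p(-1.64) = -3.72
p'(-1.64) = 36.03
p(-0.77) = 9.91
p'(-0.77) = 1.37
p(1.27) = 41.17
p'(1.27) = 62.57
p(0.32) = 10.50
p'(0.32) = 9.22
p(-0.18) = 9.06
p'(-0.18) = -1.46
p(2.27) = 151.22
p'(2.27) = 165.53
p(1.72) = 78.05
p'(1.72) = 102.96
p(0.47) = 12.29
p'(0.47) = 14.76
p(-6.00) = -1401.00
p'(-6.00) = 757.00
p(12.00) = 15141.00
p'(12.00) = 3673.00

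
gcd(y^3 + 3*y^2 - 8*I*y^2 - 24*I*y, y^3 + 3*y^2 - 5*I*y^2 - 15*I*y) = y^2 + 3*y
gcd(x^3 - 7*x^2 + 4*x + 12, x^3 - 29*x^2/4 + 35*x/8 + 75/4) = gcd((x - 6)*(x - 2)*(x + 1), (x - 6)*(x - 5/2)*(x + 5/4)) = x - 6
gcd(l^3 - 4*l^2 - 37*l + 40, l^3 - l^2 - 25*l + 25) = l^2 + 4*l - 5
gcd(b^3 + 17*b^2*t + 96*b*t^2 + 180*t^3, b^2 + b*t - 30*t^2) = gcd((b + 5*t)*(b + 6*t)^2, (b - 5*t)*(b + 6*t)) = b + 6*t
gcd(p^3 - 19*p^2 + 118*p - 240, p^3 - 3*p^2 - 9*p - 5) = p - 5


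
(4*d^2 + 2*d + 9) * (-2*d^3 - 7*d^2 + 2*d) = -8*d^5 - 32*d^4 - 24*d^3 - 59*d^2 + 18*d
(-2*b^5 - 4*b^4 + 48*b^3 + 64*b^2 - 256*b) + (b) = -2*b^5 - 4*b^4 + 48*b^3 + 64*b^2 - 255*b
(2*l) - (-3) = 2*l + 3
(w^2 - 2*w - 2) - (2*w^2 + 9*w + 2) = -w^2 - 11*w - 4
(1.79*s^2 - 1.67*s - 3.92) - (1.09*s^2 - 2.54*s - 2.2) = 0.7*s^2 + 0.87*s - 1.72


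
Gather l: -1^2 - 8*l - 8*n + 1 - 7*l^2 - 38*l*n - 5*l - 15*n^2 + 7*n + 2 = -7*l^2 + l*(-38*n - 13) - 15*n^2 - n + 2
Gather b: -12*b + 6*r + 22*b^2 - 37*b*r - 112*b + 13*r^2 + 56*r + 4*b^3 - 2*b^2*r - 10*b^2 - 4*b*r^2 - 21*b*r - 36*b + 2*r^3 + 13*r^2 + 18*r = 4*b^3 + b^2*(12 - 2*r) + b*(-4*r^2 - 58*r - 160) + 2*r^3 + 26*r^2 + 80*r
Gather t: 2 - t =2 - t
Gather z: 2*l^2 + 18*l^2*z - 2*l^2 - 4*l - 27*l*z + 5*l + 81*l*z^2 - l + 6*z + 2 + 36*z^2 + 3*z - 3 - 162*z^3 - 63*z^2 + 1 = -162*z^3 + z^2*(81*l - 27) + z*(18*l^2 - 27*l + 9)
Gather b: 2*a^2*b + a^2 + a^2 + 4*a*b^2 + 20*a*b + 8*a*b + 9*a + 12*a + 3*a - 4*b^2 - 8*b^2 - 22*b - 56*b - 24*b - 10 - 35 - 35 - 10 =2*a^2 + 24*a + b^2*(4*a - 12) + b*(2*a^2 + 28*a - 102) - 90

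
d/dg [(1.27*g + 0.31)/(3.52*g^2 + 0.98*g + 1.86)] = (-4.4704*g^2 - 2.1824*g + 2.0584)/(12.3904*g^4 + 6.8992*g^3 + 14.0548*g^2 + 3.6456*g + 3.4596)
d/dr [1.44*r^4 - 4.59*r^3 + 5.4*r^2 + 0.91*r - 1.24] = 5.76*r^3 - 13.77*r^2 + 10.8*r + 0.91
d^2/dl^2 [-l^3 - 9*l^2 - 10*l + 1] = -6*l - 18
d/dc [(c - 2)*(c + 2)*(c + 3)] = 3*c^2 + 6*c - 4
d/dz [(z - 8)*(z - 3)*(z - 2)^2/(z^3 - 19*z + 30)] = (z^2 + 10*z - 66)/(z^2 + 10*z + 25)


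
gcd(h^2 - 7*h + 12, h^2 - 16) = h - 4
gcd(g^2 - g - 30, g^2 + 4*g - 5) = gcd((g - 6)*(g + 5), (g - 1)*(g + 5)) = g + 5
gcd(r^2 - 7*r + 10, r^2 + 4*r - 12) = r - 2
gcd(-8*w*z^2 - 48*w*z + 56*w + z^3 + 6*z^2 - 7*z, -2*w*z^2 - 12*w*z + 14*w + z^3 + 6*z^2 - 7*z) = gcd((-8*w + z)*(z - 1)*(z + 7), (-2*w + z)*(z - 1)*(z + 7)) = z^2 + 6*z - 7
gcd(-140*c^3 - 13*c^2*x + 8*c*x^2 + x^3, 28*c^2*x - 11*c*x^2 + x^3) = -4*c + x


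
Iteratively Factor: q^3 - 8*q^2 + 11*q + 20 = (q + 1)*(q^2 - 9*q + 20) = (q - 4)*(q + 1)*(q - 5)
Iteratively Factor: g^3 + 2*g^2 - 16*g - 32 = (g + 2)*(g^2 - 16) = (g + 2)*(g + 4)*(g - 4)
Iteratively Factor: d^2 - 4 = (d - 2)*(d + 2)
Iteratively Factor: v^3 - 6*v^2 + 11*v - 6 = (v - 2)*(v^2 - 4*v + 3) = (v - 3)*(v - 2)*(v - 1)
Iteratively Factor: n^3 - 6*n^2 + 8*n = (n - 4)*(n^2 - 2*n) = (n - 4)*(n - 2)*(n)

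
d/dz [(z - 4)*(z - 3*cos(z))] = z + (z - 4)*(3*sin(z) + 1) - 3*cos(z)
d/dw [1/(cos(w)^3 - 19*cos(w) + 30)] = (3*cos(w)^2 - 19)*sin(w)/(cos(w)^3 - 19*cos(w) + 30)^2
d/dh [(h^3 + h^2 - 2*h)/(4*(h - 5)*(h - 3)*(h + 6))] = (-3*h^4 - 62*h^3 + 233*h^2 + 180*h - 180)/(4*(h^6 - 4*h^5 - 62*h^4 + 312*h^3 + 729*h^2 - 5940*h + 8100))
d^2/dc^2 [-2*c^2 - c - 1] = -4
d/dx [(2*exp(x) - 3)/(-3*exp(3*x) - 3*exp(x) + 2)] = (3*(2*exp(x) - 3)*(3*exp(2*x) + 1) - 6*exp(3*x) - 6*exp(x) + 4)*exp(x)/(3*exp(3*x) + 3*exp(x) - 2)^2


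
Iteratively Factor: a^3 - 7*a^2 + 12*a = (a - 3)*(a^2 - 4*a) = (a - 4)*(a - 3)*(a)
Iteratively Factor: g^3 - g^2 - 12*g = (g)*(g^2 - g - 12) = g*(g - 4)*(g + 3)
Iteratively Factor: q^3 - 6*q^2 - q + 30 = (q - 3)*(q^2 - 3*q - 10) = (q - 3)*(q + 2)*(q - 5)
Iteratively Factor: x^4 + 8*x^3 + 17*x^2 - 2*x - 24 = (x - 1)*(x^3 + 9*x^2 + 26*x + 24) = (x - 1)*(x + 4)*(x^2 + 5*x + 6) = (x - 1)*(x + 2)*(x + 4)*(x + 3)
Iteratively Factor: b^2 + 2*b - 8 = (b + 4)*(b - 2)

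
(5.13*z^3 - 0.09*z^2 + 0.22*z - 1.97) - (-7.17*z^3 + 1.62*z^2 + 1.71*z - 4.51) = 12.3*z^3 - 1.71*z^2 - 1.49*z + 2.54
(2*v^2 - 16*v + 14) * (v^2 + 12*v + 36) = 2*v^4 + 8*v^3 - 106*v^2 - 408*v + 504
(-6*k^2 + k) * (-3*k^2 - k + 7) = 18*k^4 + 3*k^3 - 43*k^2 + 7*k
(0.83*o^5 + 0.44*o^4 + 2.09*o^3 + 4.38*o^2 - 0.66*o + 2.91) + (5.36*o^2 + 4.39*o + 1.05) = 0.83*o^5 + 0.44*o^4 + 2.09*o^3 + 9.74*o^2 + 3.73*o + 3.96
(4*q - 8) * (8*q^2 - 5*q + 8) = 32*q^3 - 84*q^2 + 72*q - 64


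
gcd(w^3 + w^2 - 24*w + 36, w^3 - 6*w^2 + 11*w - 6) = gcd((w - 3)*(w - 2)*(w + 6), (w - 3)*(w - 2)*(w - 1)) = w^2 - 5*w + 6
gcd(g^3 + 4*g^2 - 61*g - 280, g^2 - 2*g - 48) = g - 8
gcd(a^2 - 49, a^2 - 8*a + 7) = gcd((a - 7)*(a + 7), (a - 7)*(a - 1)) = a - 7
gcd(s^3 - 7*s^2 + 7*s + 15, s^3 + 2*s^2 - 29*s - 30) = s^2 - 4*s - 5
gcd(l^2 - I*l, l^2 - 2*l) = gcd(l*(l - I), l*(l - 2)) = l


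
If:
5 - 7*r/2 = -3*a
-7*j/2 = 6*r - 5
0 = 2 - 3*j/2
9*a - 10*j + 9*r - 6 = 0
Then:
No Solution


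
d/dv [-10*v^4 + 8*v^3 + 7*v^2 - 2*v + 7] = -40*v^3 + 24*v^2 + 14*v - 2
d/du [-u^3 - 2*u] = -3*u^2 - 2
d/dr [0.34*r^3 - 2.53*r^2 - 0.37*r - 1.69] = 1.02*r^2 - 5.06*r - 0.37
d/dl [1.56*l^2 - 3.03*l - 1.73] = 3.12*l - 3.03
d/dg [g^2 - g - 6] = 2*g - 1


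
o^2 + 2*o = o*(o + 2)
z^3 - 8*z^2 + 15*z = z*(z - 5)*(z - 3)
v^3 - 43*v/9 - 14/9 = (v - 7/3)*(v + 1/3)*(v + 2)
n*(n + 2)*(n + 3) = n^3 + 5*n^2 + 6*n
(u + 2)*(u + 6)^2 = u^3 + 14*u^2 + 60*u + 72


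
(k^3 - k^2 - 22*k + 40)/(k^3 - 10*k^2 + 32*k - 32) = (k + 5)/(k - 4)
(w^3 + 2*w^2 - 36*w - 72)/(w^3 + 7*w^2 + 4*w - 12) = (w - 6)/(w - 1)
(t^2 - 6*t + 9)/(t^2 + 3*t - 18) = (t - 3)/(t + 6)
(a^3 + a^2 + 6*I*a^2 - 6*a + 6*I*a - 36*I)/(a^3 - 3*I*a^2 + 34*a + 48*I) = (a^3 + a^2*(1 + 6*I) + 6*a*(-1 + I) - 36*I)/(a^3 - 3*I*a^2 + 34*a + 48*I)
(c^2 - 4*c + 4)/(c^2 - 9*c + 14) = (c - 2)/(c - 7)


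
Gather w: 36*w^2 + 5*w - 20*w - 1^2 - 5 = 36*w^2 - 15*w - 6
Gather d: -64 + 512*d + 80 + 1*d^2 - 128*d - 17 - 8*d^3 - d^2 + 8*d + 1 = -8*d^3 + 392*d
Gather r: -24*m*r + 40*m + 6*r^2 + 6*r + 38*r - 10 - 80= 40*m + 6*r^2 + r*(44 - 24*m) - 90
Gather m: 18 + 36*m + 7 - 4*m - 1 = 32*m + 24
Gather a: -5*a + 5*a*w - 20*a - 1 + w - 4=a*(5*w - 25) + w - 5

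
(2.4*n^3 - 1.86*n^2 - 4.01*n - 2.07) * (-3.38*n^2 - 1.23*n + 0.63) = -8.112*n^5 + 3.3348*n^4 + 17.3536*n^3 + 10.7571*n^2 + 0.0197999999999996*n - 1.3041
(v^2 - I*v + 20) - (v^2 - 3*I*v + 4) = 2*I*v + 16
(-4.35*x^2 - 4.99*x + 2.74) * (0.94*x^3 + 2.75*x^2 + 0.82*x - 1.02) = -4.089*x^5 - 16.6531*x^4 - 14.7139*x^3 + 7.8802*x^2 + 7.3366*x - 2.7948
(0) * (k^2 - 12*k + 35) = 0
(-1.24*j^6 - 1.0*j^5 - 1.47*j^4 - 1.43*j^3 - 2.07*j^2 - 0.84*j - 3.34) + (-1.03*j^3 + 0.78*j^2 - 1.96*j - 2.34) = -1.24*j^6 - 1.0*j^5 - 1.47*j^4 - 2.46*j^3 - 1.29*j^2 - 2.8*j - 5.68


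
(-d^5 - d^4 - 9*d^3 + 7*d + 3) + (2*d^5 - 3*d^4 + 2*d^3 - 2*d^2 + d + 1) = d^5 - 4*d^4 - 7*d^3 - 2*d^2 + 8*d + 4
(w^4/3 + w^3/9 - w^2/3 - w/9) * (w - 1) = w^5/3 - 2*w^4/9 - 4*w^3/9 + 2*w^2/9 + w/9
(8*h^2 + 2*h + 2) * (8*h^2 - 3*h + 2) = 64*h^4 - 8*h^3 + 26*h^2 - 2*h + 4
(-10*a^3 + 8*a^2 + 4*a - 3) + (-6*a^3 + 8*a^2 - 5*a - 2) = -16*a^3 + 16*a^2 - a - 5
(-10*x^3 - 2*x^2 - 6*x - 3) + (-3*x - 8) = -10*x^3 - 2*x^2 - 9*x - 11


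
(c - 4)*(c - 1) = c^2 - 5*c + 4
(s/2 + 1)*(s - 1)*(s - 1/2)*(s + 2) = s^4/2 + 5*s^3/4 - 3*s^2/4 - 2*s + 1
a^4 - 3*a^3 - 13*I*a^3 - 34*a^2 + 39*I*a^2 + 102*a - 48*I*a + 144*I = (a - 3)*(a - 8*I)*(a - 6*I)*(a + I)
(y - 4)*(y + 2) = y^2 - 2*y - 8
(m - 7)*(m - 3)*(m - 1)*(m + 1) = m^4 - 10*m^3 + 20*m^2 + 10*m - 21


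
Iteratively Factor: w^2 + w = (w)*(w + 1)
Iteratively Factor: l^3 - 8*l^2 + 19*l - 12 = (l - 4)*(l^2 - 4*l + 3) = (l - 4)*(l - 1)*(l - 3)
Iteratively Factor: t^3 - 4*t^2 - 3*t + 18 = (t - 3)*(t^2 - t - 6) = (t - 3)^2*(t + 2)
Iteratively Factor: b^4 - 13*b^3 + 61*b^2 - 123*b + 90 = (b - 2)*(b^3 - 11*b^2 + 39*b - 45) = (b - 3)*(b - 2)*(b^2 - 8*b + 15) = (b - 3)^2*(b - 2)*(b - 5)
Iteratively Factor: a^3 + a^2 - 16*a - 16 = (a + 4)*(a^2 - 3*a - 4) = (a - 4)*(a + 4)*(a + 1)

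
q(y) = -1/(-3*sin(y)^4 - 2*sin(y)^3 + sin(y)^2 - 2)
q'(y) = -(12*sin(y)^3*cos(y) + 6*sin(y)^2*cos(y) - 2*sin(y)*cos(y))/(-3*sin(y)^4 - 2*sin(y)^3 + sin(y)^2 - 2)^2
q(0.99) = 0.25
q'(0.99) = -0.34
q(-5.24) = 0.24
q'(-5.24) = -0.30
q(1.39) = 0.17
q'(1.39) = -0.08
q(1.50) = 0.17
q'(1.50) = -0.03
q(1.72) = 0.17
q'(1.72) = 0.07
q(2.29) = 0.31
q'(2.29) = 0.44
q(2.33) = 0.33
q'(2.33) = 0.46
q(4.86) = 0.51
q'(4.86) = 0.14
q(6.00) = 0.53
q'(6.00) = -0.20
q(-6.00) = 0.50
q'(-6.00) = -0.04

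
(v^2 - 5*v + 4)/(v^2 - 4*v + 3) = (v - 4)/(v - 3)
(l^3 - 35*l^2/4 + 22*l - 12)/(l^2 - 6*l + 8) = (l^2 - 19*l/4 + 3)/(l - 2)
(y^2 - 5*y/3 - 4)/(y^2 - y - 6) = (y + 4/3)/(y + 2)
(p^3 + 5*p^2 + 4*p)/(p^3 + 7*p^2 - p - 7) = p*(p + 4)/(p^2 + 6*p - 7)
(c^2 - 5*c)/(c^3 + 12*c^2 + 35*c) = (c - 5)/(c^2 + 12*c + 35)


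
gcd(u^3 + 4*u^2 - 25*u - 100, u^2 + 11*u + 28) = u + 4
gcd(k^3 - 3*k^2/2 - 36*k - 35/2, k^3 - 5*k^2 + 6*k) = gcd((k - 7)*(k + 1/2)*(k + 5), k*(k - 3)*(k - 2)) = 1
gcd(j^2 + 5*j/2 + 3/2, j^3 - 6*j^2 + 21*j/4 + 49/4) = j + 1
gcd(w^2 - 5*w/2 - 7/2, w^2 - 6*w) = 1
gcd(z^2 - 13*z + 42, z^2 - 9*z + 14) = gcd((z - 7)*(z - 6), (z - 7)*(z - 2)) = z - 7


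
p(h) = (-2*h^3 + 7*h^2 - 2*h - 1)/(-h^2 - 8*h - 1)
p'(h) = (2*h + 8)*(-2*h^3 + 7*h^2 - 2*h - 1)/(-h^2 - 8*h - 1)^2 + (-6*h^2 + 14*h - 2)/(-h^2 - 8*h - 1)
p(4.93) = 1.24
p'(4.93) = 0.87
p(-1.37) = 2.48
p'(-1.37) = -2.40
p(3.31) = 0.09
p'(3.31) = 0.52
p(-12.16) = -90.23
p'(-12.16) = -8.01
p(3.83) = 0.40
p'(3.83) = 0.65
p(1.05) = -0.22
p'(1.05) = -0.37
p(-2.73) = 7.27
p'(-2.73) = -4.97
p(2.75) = -0.16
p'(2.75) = 0.36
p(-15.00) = -78.81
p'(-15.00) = -1.62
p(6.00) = 2.27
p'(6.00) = 1.04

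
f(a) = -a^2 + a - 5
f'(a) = 1 - 2*a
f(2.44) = -8.51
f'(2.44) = -3.88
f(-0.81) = -6.47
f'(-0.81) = 2.62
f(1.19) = -5.23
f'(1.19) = -1.38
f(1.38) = -5.52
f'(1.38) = -1.76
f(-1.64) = -9.33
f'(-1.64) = 4.28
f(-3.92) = -24.29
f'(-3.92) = 8.84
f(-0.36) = -5.49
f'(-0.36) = 1.72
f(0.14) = -4.88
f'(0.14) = 0.72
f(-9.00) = -95.00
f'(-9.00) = 19.00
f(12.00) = -137.00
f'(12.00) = -23.00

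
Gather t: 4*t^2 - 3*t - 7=4*t^2 - 3*t - 7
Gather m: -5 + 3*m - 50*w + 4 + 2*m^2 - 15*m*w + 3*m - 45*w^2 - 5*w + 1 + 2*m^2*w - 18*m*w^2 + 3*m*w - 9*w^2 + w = m^2*(2*w + 2) + m*(-18*w^2 - 12*w + 6) - 54*w^2 - 54*w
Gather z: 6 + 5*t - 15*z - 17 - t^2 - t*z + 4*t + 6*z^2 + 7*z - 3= -t^2 + 9*t + 6*z^2 + z*(-t - 8) - 14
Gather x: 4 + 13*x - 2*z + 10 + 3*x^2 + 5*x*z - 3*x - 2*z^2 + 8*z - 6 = 3*x^2 + x*(5*z + 10) - 2*z^2 + 6*z + 8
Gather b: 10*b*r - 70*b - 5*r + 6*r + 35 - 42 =b*(10*r - 70) + r - 7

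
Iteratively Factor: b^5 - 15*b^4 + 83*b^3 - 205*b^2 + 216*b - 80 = (b - 4)*(b^4 - 11*b^3 + 39*b^2 - 49*b + 20) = (b - 4)*(b - 1)*(b^3 - 10*b^2 + 29*b - 20) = (b - 4)^2*(b - 1)*(b^2 - 6*b + 5) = (b - 5)*(b - 4)^2*(b - 1)*(b - 1)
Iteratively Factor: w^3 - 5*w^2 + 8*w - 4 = (w - 1)*(w^2 - 4*w + 4) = (w - 2)*(w - 1)*(w - 2)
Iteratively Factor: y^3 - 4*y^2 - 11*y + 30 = (y - 2)*(y^2 - 2*y - 15) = (y - 2)*(y + 3)*(y - 5)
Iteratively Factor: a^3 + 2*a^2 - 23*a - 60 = (a + 3)*(a^2 - a - 20) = (a - 5)*(a + 3)*(a + 4)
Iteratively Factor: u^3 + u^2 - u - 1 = (u + 1)*(u^2 - 1) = (u + 1)^2*(u - 1)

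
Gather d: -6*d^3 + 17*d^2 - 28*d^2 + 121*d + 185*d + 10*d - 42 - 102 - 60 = -6*d^3 - 11*d^2 + 316*d - 204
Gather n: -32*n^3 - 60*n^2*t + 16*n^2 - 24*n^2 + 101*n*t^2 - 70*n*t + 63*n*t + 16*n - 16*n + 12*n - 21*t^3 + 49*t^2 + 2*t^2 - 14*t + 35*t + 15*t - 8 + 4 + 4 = -32*n^3 + n^2*(-60*t - 8) + n*(101*t^2 - 7*t + 12) - 21*t^3 + 51*t^2 + 36*t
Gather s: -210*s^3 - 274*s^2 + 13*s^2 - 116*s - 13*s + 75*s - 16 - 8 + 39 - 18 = -210*s^3 - 261*s^2 - 54*s - 3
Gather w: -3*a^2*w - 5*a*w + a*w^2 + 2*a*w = a*w^2 + w*(-3*a^2 - 3*a)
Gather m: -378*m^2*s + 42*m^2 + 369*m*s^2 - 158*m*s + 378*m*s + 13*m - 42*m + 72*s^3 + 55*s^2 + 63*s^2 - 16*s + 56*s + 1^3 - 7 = m^2*(42 - 378*s) + m*(369*s^2 + 220*s - 29) + 72*s^3 + 118*s^2 + 40*s - 6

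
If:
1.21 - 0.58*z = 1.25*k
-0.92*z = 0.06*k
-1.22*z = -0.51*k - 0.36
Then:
No Solution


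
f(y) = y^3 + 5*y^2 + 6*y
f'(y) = 3*y^2 + 10*y + 6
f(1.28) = 17.97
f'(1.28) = 23.72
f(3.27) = 108.05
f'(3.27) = 70.78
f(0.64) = 6.15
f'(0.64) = 13.63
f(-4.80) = -24.19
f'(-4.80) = 27.12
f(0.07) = 0.44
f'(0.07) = 6.71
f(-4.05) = -8.72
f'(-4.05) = 14.71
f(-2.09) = 0.17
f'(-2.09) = -1.80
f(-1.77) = -0.50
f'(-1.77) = -2.30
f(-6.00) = -72.00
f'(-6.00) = 54.00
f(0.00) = 0.00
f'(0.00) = 6.00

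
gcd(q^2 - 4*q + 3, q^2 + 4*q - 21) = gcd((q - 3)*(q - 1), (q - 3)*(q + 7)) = q - 3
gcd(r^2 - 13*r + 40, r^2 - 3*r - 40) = r - 8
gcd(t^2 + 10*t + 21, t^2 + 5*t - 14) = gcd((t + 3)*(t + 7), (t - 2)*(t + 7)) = t + 7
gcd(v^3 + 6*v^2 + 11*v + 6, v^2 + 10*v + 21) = v + 3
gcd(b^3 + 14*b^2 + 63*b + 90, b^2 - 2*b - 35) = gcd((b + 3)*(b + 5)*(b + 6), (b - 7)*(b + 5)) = b + 5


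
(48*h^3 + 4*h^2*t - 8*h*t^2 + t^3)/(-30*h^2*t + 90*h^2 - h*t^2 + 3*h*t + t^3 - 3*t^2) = (-8*h^2 - 2*h*t + t^2)/(5*h*t - 15*h + t^2 - 3*t)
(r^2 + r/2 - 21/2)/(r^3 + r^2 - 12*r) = (r + 7/2)/(r*(r + 4))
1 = 1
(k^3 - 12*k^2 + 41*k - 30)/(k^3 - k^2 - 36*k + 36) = (k - 5)/(k + 6)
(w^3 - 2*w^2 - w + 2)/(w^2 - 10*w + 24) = (w^3 - 2*w^2 - w + 2)/(w^2 - 10*w + 24)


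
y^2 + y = y*(y + 1)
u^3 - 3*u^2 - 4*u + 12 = (u - 3)*(u - 2)*(u + 2)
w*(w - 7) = w^2 - 7*w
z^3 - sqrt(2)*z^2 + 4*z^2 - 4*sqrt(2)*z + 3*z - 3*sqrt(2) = (z + 1)*(z + 3)*(z - sqrt(2))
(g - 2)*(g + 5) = g^2 + 3*g - 10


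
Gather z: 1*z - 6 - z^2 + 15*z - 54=-z^2 + 16*z - 60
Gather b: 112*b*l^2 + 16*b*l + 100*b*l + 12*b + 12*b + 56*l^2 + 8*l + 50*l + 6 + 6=b*(112*l^2 + 116*l + 24) + 56*l^2 + 58*l + 12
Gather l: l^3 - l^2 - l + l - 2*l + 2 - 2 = l^3 - l^2 - 2*l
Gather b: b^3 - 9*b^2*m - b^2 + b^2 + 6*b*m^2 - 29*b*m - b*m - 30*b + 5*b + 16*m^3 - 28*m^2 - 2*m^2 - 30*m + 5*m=b^3 - 9*b^2*m + b*(6*m^2 - 30*m - 25) + 16*m^3 - 30*m^2 - 25*m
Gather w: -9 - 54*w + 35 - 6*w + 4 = 30 - 60*w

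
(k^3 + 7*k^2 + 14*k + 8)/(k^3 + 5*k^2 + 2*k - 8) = (k + 1)/(k - 1)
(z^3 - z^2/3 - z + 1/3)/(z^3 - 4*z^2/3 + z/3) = (z + 1)/z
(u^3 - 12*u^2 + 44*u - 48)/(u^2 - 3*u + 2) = (u^2 - 10*u + 24)/(u - 1)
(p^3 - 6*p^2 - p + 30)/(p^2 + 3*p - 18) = (p^2 - 3*p - 10)/(p + 6)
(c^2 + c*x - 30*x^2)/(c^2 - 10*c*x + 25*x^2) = (-c - 6*x)/(-c + 5*x)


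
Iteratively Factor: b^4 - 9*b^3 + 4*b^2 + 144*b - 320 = (b - 5)*(b^3 - 4*b^2 - 16*b + 64) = (b - 5)*(b - 4)*(b^2 - 16) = (b - 5)*(b - 4)^2*(b + 4)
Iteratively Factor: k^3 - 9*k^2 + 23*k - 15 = (k - 1)*(k^2 - 8*k + 15) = (k - 5)*(k - 1)*(k - 3)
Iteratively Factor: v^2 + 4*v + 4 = (v + 2)*(v + 2)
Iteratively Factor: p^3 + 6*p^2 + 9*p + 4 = (p + 1)*(p^2 + 5*p + 4) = (p + 1)*(p + 4)*(p + 1)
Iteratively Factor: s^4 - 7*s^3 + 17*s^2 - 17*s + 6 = (s - 1)*(s^3 - 6*s^2 + 11*s - 6) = (s - 1)^2*(s^2 - 5*s + 6) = (s - 2)*(s - 1)^2*(s - 3)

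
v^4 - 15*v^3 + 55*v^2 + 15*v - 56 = (v - 8)*(v - 7)*(v - 1)*(v + 1)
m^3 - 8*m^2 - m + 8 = (m - 8)*(m - 1)*(m + 1)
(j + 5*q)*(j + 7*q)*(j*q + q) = j^3*q + 12*j^2*q^2 + j^2*q + 35*j*q^3 + 12*j*q^2 + 35*q^3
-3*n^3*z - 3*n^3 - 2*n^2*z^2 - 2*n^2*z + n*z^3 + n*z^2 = (-3*n + z)*(n + z)*(n*z + n)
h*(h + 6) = h^2 + 6*h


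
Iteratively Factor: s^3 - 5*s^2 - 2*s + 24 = (s - 3)*(s^2 - 2*s - 8) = (s - 4)*(s - 3)*(s + 2)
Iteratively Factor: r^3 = (r)*(r^2) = r^2*(r)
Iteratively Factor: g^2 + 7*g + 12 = (g + 4)*(g + 3)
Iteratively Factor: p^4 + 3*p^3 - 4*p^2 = (p - 1)*(p^3 + 4*p^2) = (p - 1)*(p + 4)*(p^2) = p*(p - 1)*(p + 4)*(p)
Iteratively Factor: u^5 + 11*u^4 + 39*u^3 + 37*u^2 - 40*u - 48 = (u - 1)*(u^4 + 12*u^3 + 51*u^2 + 88*u + 48) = (u - 1)*(u + 4)*(u^3 + 8*u^2 + 19*u + 12) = (u - 1)*(u + 1)*(u + 4)*(u^2 + 7*u + 12) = (u - 1)*(u + 1)*(u + 3)*(u + 4)*(u + 4)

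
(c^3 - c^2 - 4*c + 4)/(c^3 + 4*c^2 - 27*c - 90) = (c^3 - c^2 - 4*c + 4)/(c^3 + 4*c^2 - 27*c - 90)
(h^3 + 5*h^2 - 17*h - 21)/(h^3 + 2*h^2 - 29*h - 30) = (h^2 + 4*h - 21)/(h^2 + h - 30)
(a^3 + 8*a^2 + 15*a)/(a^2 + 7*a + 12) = a*(a + 5)/(a + 4)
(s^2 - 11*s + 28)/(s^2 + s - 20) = (s - 7)/(s + 5)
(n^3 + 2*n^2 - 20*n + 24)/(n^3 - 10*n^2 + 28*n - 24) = (n + 6)/(n - 6)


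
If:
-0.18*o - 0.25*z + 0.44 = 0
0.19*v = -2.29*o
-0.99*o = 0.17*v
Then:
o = 0.00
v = 0.00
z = 1.76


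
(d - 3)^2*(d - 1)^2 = d^4 - 8*d^3 + 22*d^2 - 24*d + 9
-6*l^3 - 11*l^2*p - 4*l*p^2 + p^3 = (-6*l + p)*(l + p)^2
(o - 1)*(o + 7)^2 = o^3 + 13*o^2 + 35*o - 49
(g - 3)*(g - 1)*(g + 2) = g^3 - 2*g^2 - 5*g + 6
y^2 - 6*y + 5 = (y - 5)*(y - 1)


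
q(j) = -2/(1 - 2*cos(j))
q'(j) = 4*sin(j)/(1 - 2*cos(j))^2 = 4*sin(j)/(2*cos(j) - 1)^2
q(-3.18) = -0.67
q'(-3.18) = 0.02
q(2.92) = -0.68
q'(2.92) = 0.10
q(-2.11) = -0.99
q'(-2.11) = -0.84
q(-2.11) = -0.99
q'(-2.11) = -0.84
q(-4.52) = -1.45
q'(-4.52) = 2.05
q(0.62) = 3.19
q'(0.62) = 5.90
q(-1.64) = -1.76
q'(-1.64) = -3.08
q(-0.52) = 2.72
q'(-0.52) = -3.67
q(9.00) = -0.71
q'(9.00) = 0.21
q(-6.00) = 2.17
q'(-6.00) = 1.32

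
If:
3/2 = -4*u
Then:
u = -3/8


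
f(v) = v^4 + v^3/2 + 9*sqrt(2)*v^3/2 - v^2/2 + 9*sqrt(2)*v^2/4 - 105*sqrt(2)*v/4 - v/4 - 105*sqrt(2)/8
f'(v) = 4*v^3 + 3*v^2/2 + 27*sqrt(2)*v^2/2 - v + 9*sqrt(2)*v/2 - 105*sqrt(2)/4 - 1/4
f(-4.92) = -1.28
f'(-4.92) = -41.69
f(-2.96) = 14.31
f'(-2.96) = 23.43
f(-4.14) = -11.16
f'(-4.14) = 9.52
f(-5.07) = 6.06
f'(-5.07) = -56.55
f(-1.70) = 27.35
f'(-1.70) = -6.63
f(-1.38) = 23.71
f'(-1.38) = -16.07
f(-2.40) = 24.87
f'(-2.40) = 13.07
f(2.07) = -5.19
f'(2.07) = 97.44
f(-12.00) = 9691.20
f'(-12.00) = -4048.51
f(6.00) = 2632.37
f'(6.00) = 1600.12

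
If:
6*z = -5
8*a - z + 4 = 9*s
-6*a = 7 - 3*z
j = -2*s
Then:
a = -19/12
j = 47/27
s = -47/54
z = -5/6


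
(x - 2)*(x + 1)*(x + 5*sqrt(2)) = x^3 - x^2 + 5*sqrt(2)*x^2 - 5*sqrt(2)*x - 2*x - 10*sqrt(2)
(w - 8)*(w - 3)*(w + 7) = w^3 - 4*w^2 - 53*w + 168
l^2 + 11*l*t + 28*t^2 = (l + 4*t)*(l + 7*t)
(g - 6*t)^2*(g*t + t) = g^3*t - 12*g^2*t^2 + g^2*t + 36*g*t^3 - 12*g*t^2 + 36*t^3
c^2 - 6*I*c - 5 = (c - 5*I)*(c - I)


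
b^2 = b^2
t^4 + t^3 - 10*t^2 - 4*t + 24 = (t - 2)^2*(t + 2)*(t + 3)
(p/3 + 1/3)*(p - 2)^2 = p^3/3 - p^2 + 4/3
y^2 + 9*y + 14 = (y + 2)*(y + 7)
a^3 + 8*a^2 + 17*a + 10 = (a + 1)*(a + 2)*(a + 5)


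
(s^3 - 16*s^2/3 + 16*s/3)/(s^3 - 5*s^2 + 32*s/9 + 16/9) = 3*s/(3*s + 1)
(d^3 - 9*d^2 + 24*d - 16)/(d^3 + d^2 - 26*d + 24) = (d - 4)/(d + 6)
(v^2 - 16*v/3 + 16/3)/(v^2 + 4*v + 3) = (3*v^2 - 16*v + 16)/(3*(v^2 + 4*v + 3))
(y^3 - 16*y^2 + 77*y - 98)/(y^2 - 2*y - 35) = (y^2 - 9*y + 14)/(y + 5)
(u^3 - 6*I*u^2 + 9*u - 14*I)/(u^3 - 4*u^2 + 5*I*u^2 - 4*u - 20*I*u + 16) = (u^3 - 6*I*u^2 + 9*u - 14*I)/(u^3 + u^2*(-4 + 5*I) + u*(-4 - 20*I) + 16)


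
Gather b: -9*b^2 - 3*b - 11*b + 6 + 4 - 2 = -9*b^2 - 14*b + 8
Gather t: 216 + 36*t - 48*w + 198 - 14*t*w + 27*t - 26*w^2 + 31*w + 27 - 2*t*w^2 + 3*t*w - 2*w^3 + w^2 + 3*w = t*(-2*w^2 - 11*w + 63) - 2*w^3 - 25*w^2 - 14*w + 441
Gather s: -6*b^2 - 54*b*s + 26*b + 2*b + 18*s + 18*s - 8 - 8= -6*b^2 + 28*b + s*(36 - 54*b) - 16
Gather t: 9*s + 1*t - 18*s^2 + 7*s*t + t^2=-18*s^2 + 9*s + t^2 + t*(7*s + 1)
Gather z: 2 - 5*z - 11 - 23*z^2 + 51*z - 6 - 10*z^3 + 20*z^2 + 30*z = -10*z^3 - 3*z^2 + 76*z - 15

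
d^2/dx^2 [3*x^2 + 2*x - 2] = 6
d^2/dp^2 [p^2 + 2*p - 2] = 2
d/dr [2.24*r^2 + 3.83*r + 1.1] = 4.48*r + 3.83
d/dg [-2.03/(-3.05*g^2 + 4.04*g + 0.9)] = (8.2012 - 12.383*g)/(-3.05*g^2 + 4.04*g + 0.9)^2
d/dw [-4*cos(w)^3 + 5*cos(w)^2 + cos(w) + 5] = (12*cos(w)^2 - 10*cos(w) - 1)*sin(w)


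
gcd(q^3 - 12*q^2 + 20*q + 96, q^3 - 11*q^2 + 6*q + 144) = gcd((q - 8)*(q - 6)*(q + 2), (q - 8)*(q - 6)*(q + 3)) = q^2 - 14*q + 48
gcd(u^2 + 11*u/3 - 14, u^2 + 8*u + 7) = 1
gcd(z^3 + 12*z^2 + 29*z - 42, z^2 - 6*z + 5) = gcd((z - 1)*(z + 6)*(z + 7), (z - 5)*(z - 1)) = z - 1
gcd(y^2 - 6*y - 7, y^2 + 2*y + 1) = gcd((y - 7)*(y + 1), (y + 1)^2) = y + 1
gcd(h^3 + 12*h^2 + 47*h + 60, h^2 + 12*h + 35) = h + 5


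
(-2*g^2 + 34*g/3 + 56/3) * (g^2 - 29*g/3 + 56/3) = -2*g^4 + 92*g^3/3 - 1154*g^2/9 + 280*g/9 + 3136/9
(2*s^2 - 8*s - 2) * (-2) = -4*s^2 + 16*s + 4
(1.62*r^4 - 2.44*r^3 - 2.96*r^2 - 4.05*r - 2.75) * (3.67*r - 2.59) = 5.9454*r^5 - 13.1506*r^4 - 4.5436*r^3 - 7.1971*r^2 + 0.397*r + 7.1225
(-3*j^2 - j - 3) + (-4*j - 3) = -3*j^2 - 5*j - 6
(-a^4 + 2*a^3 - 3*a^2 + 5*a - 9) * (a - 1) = -a^5 + 3*a^4 - 5*a^3 + 8*a^2 - 14*a + 9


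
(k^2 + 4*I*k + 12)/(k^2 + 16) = (k^2 + 4*I*k + 12)/(k^2 + 16)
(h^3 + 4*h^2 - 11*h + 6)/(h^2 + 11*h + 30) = (h^2 - 2*h + 1)/(h + 5)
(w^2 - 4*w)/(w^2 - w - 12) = w/(w + 3)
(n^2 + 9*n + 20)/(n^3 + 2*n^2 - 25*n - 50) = (n + 4)/(n^2 - 3*n - 10)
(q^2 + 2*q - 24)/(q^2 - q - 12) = (q + 6)/(q + 3)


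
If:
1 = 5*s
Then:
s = 1/5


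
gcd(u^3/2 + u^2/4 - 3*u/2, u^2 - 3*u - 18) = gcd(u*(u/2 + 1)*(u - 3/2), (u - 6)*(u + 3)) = 1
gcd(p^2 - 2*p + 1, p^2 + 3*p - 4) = p - 1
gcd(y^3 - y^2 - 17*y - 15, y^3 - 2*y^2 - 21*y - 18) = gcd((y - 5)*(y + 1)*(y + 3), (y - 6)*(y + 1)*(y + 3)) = y^2 + 4*y + 3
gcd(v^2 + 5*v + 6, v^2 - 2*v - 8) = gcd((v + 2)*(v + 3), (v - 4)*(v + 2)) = v + 2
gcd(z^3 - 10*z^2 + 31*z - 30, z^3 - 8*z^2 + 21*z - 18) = z^2 - 5*z + 6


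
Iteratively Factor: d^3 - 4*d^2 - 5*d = (d - 5)*(d^2 + d) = (d - 5)*(d + 1)*(d)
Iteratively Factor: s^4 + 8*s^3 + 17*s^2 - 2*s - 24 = (s + 4)*(s^3 + 4*s^2 + s - 6) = (s + 3)*(s + 4)*(s^2 + s - 2) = (s - 1)*(s + 3)*(s + 4)*(s + 2)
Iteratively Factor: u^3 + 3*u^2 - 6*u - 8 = (u + 1)*(u^2 + 2*u - 8) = (u - 2)*(u + 1)*(u + 4)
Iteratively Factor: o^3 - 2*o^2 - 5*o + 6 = (o - 1)*(o^2 - o - 6) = (o - 1)*(o + 2)*(o - 3)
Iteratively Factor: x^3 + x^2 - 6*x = (x - 2)*(x^2 + 3*x) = x*(x - 2)*(x + 3)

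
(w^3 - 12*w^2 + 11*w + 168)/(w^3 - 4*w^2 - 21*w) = (w - 8)/w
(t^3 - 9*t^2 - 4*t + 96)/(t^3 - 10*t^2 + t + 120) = (t - 4)/(t - 5)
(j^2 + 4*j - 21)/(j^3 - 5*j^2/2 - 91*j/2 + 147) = 2*(j - 3)/(2*j^2 - 19*j + 42)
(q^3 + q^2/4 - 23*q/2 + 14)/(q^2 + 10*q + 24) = (4*q^2 - 15*q + 14)/(4*(q + 6))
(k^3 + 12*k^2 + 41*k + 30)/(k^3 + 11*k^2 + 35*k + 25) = (k + 6)/(k + 5)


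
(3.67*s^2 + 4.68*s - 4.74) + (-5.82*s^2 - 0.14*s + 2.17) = -2.15*s^2 + 4.54*s - 2.57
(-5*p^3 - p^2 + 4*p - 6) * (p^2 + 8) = -5*p^5 - p^4 - 36*p^3 - 14*p^2 + 32*p - 48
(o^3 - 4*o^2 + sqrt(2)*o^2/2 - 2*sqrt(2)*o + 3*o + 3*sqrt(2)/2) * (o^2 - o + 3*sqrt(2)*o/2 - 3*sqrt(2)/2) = o^5 - 5*o^4 + 2*sqrt(2)*o^4 - 10*sqrt(2)*o^3 + 17*o^3/2 - 21*o^2/2 + 14*sqrt(2)*o^2 - 6*sqrt(2)*o + 21*o/2 - 9/2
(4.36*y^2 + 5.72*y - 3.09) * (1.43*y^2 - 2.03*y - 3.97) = 6.2348*y^4 - 0.671200000000001*y^3 - 33.3395*y^2 - 16.4357*y + 12.2673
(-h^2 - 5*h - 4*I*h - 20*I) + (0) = -h^2 - 5*h - 4*I*h - 20*I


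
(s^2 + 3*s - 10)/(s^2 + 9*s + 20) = (s - 2)/(s + 4)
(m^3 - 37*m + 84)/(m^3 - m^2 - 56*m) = (m^2 - 7*m + 12)/(m*(m - 8))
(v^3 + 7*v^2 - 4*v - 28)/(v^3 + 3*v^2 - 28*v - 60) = (v^2 + 5*v - 14)/(v^2 + v - 30)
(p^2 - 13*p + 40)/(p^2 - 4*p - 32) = (p - 5)/(p + 4)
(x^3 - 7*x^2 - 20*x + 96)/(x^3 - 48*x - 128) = (x - 3)/(x + 4)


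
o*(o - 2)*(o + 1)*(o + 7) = o^4 + 6*o^3 - 9*o^2 - 14*o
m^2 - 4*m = m*(m - 4)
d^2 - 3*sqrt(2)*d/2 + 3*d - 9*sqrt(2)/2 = (d + 3)*(d - 3*sqrt(2)/2)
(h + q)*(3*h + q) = 3*h^2 + 4*h*q + q^2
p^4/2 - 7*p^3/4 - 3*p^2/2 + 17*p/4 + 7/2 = (p/2 + 1/2)*(p - 7/2)*(p - 2)*(p + 1)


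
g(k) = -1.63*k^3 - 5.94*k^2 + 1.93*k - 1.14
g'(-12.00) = -559.67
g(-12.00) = 1936.98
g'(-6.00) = -102.83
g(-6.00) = 125.52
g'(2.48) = -57.61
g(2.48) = -57.75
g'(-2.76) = -2.53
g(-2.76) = -17.45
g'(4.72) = -163.08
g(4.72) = -295.77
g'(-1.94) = 6.57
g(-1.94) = -15.34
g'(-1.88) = 6.98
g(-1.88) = -14.93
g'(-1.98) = 6.28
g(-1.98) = -15.60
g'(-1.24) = 9.14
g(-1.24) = -9.56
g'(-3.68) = -20.57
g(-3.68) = -7.45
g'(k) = -4.89*k^2 - 11.88*k + 1.93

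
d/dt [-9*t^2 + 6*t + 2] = 6 - 18*t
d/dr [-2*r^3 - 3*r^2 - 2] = 6*r*(-r - 1)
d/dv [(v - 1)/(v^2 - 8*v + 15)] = (v^2 - 8*v - 2*(v - 4)*(v - 1) + 15)/(v^2 - 8*v + 15)^2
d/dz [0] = 0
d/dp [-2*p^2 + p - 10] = 1 - 4*p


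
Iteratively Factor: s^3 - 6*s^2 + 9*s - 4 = (s - 1)*(s^2 - 5*s + 4) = (s - 1)^2*(s - 4)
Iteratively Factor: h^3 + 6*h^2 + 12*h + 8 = (h + 2)*(h^2 + 4*h + 4) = (h + 2)^2*(h + 2)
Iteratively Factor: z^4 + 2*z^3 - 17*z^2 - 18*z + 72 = (z - 2)*(z^3 + 4*z^2 - 9*z - 36) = (z - 2)*(z + 4)*(z^2 - 9) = (z - 3)*(z - 2)*(z + 4)*(z + 3)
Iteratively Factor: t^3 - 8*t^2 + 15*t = (t)*(t^2 - 8*t + 15) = t*(t - 3)*(t - 5)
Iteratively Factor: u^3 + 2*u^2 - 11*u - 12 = (u - 3)*(u^2 + 5*u + 4) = (u - 3)*(u + 1)*(u + 4)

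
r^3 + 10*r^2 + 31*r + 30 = (r + 2)*(r + 3)*(r + 5)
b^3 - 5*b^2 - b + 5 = (b - 5)*(b - 1)*(b + 1)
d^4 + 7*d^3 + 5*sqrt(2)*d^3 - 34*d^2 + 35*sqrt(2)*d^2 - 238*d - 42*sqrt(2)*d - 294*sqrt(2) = (d + 7)*(d - 3*sqrt(2))*(d + sqrt(2))*(d + 7*sqrt(2))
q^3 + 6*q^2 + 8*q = q*(q + 2)*(q + 4)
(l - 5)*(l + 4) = l^2 - l - 20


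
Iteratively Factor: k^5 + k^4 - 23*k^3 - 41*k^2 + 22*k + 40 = (k - 1)*(k^4 + 2*k^3 - 21*k^2 - 62*k - 40) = (k - 1)*(k + 2)*(k^3 - 21*k - 20) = (k - 5)*(k - 1)*(k + 2)*(k^2 + 5*k + 4) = (k - 5)*(k - 1)*(k + 1)*(k + 2)*(k + 4)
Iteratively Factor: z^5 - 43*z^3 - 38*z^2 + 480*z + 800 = (z + 4)*(z^4 - 4*z^3 - 27*z^2 + 70*z + 200) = (z - 5)*(z + 4)*(z^3 + z^2 - 22*z - 40) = (z - 5)*(z + 4)^2*(z^2 - 3*z - 10) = (z - 5)*(z + 2)*(z + 4)^2*(z - 5)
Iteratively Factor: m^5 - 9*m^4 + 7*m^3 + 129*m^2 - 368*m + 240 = (m - 3)*(m^4 - 6*m^3 - 11*m^2 + 96*m - 80) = (m - 5)*(m - 3)*(m^3 - m^2 - 16*m + 16) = (m - 5)*(m - 3)*(m + 4)*(m^2 - 5*m + 4) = (m - 5)*(m - 3)*(m - 1)*(m + 4)*(m - 4)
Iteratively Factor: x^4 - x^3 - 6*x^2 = (x)*(x^3 - x^2 - 6*x) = x*(x + 2)*(x^2 - 3*x) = x^2*(x + 2)*(x - 3)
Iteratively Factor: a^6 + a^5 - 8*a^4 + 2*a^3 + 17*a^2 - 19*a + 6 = (a + 2)*(a^5 - a^4 - 6*a^3 + 14*a^2 - 11*a + 3) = (a - 1)*(a + 2)*(a^4 - 6*a^2 + 8*a - 3) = (a - 1)^2*(a + 2)*(a^3 + a^2 - 5*a + 3) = (a - 1)^3*(a + 2)*(a^2 + 2*a - 3) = (a - 1)^4*(a + 2)*(a + 3)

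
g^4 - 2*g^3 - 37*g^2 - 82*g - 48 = (g - 8)*(g + 1)*(g + 2)*(g + 3)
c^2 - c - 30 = (c - 6)*(c + 5)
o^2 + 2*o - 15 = (o - 3)*(o + 5)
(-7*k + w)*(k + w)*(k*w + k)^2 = -7*k^4*w^2 - 14*k^4*w - 7*k^4 - 6*k^3*w^3 - 12*k^3*w^2 - 6*k^3*w + k^2*w^4 + 2*k^2*w^3 + k^2*w^2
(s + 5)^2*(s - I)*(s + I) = s^4 + 10*s^3 + 26*s^2 + 10*s + 25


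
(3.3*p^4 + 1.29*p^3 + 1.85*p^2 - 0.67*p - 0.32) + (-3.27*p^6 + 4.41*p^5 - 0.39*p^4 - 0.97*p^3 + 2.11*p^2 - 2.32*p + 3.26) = -3.27*p^6 + 4.41*p^5 + 2.91*p^4 + 0.32*p^3 + 3.96*p^2 - 2.99*p + 2.94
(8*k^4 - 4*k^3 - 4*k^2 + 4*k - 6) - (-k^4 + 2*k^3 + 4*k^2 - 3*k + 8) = 9*k^4 - 6*k^3 - 8*k^2 + 7*k - 14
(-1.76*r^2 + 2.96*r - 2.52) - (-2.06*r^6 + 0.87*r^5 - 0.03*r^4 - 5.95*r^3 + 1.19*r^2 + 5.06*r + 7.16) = 2.06*r^6 - 0.87*r^5 + 0.03*r^4 + 5.95*r^3 - 2.95*r^2 - 2.1*r - 9.68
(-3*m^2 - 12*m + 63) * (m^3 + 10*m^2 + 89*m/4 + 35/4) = -3*m^5 - 42*m^4 - 495*m^3/4 + 1347*m^2/4 + 5187*m/4 + 2205/4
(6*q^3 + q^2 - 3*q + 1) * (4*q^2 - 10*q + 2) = 24*q^5 - 56*q^4 - 10*q^3 + 36*q^2 - 16*q + 2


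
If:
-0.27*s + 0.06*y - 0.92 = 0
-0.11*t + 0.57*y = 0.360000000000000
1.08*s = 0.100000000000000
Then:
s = 0.09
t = 78.34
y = 15.75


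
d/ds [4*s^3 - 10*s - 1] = 12*s^2 - 10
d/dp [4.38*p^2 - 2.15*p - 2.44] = 8.76*p - 2.15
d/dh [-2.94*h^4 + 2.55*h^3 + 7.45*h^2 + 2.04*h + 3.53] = -11.76*h^3 + 7.65*h^2 + 14.9*h + 2.04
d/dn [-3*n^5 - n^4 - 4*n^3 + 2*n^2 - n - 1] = -15*n^4 - 4*n^3 - 12*n^2 + 4*n - 1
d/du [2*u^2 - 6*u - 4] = 4*u - 6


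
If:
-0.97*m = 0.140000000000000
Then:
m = -0.14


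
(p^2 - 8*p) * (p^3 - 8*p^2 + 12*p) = p^5 - 16*p^4 + 76*p^3 - 96*p^2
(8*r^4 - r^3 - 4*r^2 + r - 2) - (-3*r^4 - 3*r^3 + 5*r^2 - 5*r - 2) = 11*r^4 + 2*r^3 - 9*r^2 + 6*r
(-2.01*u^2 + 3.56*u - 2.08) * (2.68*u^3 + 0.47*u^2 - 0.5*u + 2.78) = -5.3868*u^5 + 8.5961*u^4 - 2.8962*u^3 - 8.3454*u^2 + 10.9368*u - 5.7824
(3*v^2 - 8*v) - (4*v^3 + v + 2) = -4*v^3 + 3*v^2 - 9*v - 2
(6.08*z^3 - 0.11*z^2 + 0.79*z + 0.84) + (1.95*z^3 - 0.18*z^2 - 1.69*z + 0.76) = 8.03*z^3 - 0.29*z^2 - 0.9*z + 1.6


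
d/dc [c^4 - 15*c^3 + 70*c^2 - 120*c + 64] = 4*c^3 - 45*c^2 + 140*c - 120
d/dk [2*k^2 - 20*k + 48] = 4*k - 20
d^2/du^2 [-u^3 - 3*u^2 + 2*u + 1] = -6*u - 6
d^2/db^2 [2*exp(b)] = 2*exp(b)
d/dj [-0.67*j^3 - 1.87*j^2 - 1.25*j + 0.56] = -2.01*j^2 - 3.74*j - 1.25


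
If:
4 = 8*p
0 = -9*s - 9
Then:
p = 1/2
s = -1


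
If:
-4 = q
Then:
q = -4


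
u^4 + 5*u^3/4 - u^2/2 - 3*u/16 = u*(u - 1/2)*(u + 1/4)*(u + 3/2)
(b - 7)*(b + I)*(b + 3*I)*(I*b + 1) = I*b^4 - 3*b^3 - 7*I*b^3 + 21*b^2 + I*b^2 - 3*b - 7*I*b + 21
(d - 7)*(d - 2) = d^2 - 9*d + 14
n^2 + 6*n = n*(n + 6)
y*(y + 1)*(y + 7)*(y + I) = y^4 + 8*y^3 + I*y^3 + 7*y^2 + 8*I*y^2 + 7*I*y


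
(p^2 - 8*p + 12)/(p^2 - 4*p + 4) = (p - 6)/(p - 2)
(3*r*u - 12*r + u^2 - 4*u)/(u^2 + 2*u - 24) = (3*r + u)/(u + 6)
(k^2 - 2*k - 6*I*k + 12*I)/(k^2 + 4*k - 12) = (k - 6*I)/(k + 6)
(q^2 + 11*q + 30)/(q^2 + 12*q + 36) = (q + 5)/(q + 6)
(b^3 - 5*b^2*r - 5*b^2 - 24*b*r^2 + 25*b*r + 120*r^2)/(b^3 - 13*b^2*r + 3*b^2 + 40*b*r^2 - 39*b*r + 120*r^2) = (-b^2 - 3*b*r + 5*b + 15*r)/(-b^2 + 5*b*r - 3*b + 15*r)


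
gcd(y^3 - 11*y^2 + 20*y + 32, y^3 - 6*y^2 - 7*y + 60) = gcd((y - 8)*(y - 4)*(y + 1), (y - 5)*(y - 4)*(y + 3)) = y - 4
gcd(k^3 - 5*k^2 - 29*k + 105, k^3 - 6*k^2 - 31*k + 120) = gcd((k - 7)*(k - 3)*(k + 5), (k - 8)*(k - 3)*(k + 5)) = k^2 + 2*k - 15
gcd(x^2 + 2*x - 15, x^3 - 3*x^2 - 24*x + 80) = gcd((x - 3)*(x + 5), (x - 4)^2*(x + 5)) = x + 5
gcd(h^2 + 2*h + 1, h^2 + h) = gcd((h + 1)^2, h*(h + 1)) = h + 1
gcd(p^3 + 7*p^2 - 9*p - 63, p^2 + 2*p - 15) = p - 3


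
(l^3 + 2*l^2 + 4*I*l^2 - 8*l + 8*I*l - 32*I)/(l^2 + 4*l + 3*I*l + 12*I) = (l^2 + l*(-2 + 4*I) - 8*I)/(l + 3*I)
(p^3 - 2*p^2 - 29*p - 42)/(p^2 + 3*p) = p - 5 - 14/p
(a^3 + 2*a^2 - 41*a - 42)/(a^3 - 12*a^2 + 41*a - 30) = (a^2 + 8*a + 7)/(a^2 - 6*a + 5)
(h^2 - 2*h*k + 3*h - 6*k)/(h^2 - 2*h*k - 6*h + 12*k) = (h + 3)/(h - 6)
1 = 1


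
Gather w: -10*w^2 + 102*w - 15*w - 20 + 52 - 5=-10*w^2 + 87*w + 27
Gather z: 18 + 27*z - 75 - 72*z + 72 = 15 - 45*z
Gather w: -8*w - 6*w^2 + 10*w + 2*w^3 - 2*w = 2*w^3 - 6*w^2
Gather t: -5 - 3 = -8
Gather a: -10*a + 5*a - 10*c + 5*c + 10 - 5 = -5*a - 5*c + 5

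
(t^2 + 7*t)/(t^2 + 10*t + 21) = t/(t + 3)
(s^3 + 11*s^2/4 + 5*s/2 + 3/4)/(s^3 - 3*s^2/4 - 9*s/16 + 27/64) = 16*(s^2 + 2*s + 1)/(16*s^2 - 24*s + 9)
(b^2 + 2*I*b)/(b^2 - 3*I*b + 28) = b*(b + 2*I)/(b^2 - 3*I*b + 28)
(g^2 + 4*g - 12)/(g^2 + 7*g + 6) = (g - 2)/(g + 1)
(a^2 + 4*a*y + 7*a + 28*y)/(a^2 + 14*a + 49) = (a + 4*y)/(a + 7)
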